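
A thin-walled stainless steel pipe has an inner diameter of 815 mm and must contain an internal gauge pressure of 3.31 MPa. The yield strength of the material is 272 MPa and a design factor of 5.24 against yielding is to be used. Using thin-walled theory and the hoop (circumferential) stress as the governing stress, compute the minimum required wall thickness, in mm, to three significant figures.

t = 26.0 mm

σ_allow = 272/5.24 = 51.91 MPa.
Hoop stress σ_h = pD/(2t), so t = pD/(2σ_allow) = 3.31×815/(2×51.91) = 25.98 mm.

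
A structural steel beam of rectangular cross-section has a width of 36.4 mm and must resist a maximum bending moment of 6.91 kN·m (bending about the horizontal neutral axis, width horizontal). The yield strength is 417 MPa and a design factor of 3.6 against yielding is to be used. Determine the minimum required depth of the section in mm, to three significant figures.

σ_allow = 417/3.6 = 115.8 MPa.
For a rectangular section σ = 6M/(bh²), so h² = 6M/(b σ_allow) = 6×6910000/(36.4×115.8) = 9833 mm².
h = 99.16 mm.

h = 99.2 mm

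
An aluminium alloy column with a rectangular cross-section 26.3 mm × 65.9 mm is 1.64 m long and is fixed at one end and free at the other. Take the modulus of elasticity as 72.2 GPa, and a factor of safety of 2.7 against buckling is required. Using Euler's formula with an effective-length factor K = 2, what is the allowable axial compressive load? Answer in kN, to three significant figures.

Buckling occurs about the weak axis: I_min = h·b³/12 = 65.9×26.3³/12 = 99900 mm⁴ (b = 26.3 mm is the smaller dimension).
Effective length L_e = KL = 2×1.64 m = 3280 mm.
Euler critical load P_cr = π²EI/L_e² = π²×72200×99900/3280² = 6617 N.
P_allow = P_cr/n = 6617/2.7 = 2451 N.

P_allow = 2.45 kN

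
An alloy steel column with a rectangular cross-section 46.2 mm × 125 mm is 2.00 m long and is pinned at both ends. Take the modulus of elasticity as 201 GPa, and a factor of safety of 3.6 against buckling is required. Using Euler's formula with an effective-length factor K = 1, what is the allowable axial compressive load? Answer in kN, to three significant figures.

P_allow = 142 kN

Buckling occurs about the weak axis: I_min = h·b³/12 = 125×46.2³/12 = 1.027×10^6 mm⁴ (b = 46.2 mm is the smaller dimension).
Effective length L_e = KL = 1×2.00 m = 2000 mm.
Euler critical load P_cr = π²EI/L_e² = π²×201000×1.027×10^6/2000² = 509400 N.
P_allow = P_cr/n = 509400/3.6 = 141500 N.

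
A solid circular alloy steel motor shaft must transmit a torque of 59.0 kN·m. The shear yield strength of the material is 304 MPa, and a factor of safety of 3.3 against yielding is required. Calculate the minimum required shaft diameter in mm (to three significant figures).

Allowable shear stress τ_allow = 304/3.3 = 92.12 MPa.
For a solid shaft τ = 16T/(πd³), so d³ = 16T/(π τ_allow) = 16×5.9000×10^7/(π×92.12) = 3.262×10^6 mm³.
d = (3.262×10^6)^(1/3) = 148.3 mm.

d = 148 mm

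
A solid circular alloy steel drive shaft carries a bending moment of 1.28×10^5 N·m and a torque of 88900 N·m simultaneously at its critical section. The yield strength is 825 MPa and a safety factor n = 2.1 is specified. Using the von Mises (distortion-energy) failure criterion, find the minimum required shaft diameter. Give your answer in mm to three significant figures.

d = 157 mm

σ_allow = σ_y/n = 825/2.1 = 392.9 MPa.
For a solid shaft σ_b = 32M/(πd³) and τ = 16T/(πd³), so the von Mises stress is σ' = (16/πd³)·√(4M²+3T²).
√(4M²+3T²) = √(4×(1.280×10^8)² + 3×(8.890×10^7)²) = 2.987×10^8 N·mm.
d³ = 16×2.987×10^8/(π×392.9) = 3.873×10^6 mm³.
d = 157.0 mm.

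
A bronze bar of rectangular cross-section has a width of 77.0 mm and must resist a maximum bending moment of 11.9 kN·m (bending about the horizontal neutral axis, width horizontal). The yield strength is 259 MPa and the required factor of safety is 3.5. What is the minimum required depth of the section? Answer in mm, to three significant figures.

h = 112 mm

σ_allow = 259/3.5 = 74.00 MPa.
For a rectangular section σ = 6M/(bh²), so h² = 6M/(b σ_allow) = 6×1.1900×10^7/(77.0×74.00) = 12530 mm².
h = 111.9 mm.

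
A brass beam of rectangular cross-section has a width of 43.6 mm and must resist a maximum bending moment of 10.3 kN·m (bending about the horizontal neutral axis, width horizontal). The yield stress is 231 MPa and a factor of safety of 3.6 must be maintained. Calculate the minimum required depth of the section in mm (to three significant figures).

σ_allow = 231/3.6 = 64.17 MPa.
For a rectangular section σ = 6M/(bh²), so h² = 6M/(b σ_allow) = 6×1.0300×10^7/(43.6×64.17) = 22090 mm².
h = 148.6 mm.

h = 149 mm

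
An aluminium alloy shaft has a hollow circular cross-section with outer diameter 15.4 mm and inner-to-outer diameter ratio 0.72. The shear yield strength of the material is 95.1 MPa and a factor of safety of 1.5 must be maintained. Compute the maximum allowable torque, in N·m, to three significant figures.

T_allow = 33.2 N·m

τ_allow = 95.1/1.5 = 63.40 MPa.
For a hollow shaft T_allow = τ_allow·πd_o³(1−k⁴)/16 with 1−k⁴ = 0.7313, so πd_o³(1−k⁴)/16 = 524.4 mm³.
T_allow = 63.40×524.4 = 33250 N·mm = 33.25 N·m.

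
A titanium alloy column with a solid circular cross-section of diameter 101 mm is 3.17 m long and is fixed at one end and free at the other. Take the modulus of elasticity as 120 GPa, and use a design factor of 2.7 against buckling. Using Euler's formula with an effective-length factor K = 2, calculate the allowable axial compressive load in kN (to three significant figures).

I = πd⁴/64 = π×101⁴/64 = 5.108×10^6 mm⁴.
Effective length L_e = KL = 2×3.17 m = 6340 mm.
Euler critical load P_cr = π²EI/L_e² = π²×120000×5.108×10^6/6340² = 150500 N.
P_allow = P_cr/n = 150500/2.7 = 55740 N.

P_allow = 55.7 kN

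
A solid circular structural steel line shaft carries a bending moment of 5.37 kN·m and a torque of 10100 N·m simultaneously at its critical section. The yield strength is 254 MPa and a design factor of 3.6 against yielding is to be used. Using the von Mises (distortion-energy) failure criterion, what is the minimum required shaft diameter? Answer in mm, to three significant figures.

d = 114 mm

σ_allow = σ_y/n = 254/3.6 = 70.56 MPa.
For a solid shaft σ_b = 32M/(πd³) and τ = 16T/(πd³), so the von Mises stress is σ' = (16/πd³)·√(4M²+3T²).
√(4M²+3T²) = √(4×(5.370×10^6)² + 3×(1.010×10^7)²) = 2.053×10^7 N·mm.
d³ = 16×2.053×10^7/(π×70.56) = 1.482×10^6 mm³.
d = 114.0 mm.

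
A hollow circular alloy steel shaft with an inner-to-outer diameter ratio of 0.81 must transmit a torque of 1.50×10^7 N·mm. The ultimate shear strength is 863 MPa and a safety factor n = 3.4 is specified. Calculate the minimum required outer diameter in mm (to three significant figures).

τ_allow = 863/3.4 = 253.8 MPa.
For a hollow shaft τ = 16T/[πd_o³(1−k⁴)] with k = 0.81, so 1−k⁴ = 0.5695.
d_o³ = 16T/[π τ_allow (1−k⁴)] = 16×1.5000×10^7/(π×253.8×0.5695) = 528500 mm³.
d_o = 80.85 mm.

d_o = 80.8 mm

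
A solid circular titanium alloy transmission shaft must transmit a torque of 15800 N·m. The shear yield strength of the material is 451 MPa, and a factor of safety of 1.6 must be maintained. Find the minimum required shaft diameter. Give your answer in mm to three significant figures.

Allowable shear stress τ_allow = 451/1.6 = 281.9 MPa.
For a solid shaft τ = 16T/(πd³), so d³ = 16T/(π τ_allow) = 16×1.5800×10^7/(π×281.9) = 285500 mm³.
d = (285500)^(1/3) = 65.85 mm.

d = 65.8 mm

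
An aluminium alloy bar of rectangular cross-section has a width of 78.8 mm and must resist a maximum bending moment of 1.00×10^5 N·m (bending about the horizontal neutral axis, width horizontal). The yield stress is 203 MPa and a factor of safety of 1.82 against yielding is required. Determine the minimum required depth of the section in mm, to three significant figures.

σ_allow = 203/1.82 = 111.5 MPa.
For a rectangular section σ = 6M/(bh²), so h² = 6M/(b σ_allow) = 6×1.0000×10^8/(78.8×111.5) = 68270 mm².
h = 261.3 mm.

h = 261 mm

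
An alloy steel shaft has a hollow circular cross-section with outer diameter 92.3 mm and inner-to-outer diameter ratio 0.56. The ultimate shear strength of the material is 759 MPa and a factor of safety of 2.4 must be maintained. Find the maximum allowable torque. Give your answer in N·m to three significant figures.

τ_allow = 759/2.4 = 316.2 MPa.
For a hollow shaft T_allow = τ_allow·πd_o³(1−k⁴)/16 with 1−k⁴ = 0.9017, so πd_o³(1−k⁴)/16 = 139200 mm³.
T_allow = 316.2×139200 = 4.403×10^7 N·mm = 44030 N·m.

T_allow = 44000 N·m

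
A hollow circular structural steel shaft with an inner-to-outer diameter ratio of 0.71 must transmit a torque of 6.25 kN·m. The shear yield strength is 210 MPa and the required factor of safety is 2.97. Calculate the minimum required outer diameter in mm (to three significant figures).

τ_allow = 210/2.97 = 70.71 MPa.
For a hollow shaft τ = 16T/[πd_o³(1−k⁴)] with k = 0.71, so 1−k⁴ = 0.7459.
d_o³ = 16T/[π τ_allow (1−k⁴)] = 16×6250000/(π×70.71×0.7459) = 603600 mm³.
d_o = 84.51 mm.

d_o = 84.5 mm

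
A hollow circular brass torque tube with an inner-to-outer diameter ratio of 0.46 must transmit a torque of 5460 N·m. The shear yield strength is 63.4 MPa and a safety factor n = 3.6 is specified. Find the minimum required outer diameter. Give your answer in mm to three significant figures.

τ_allow = 63.4/3.6 = 17.61 MPa.
For a hollow shaft τ = 16T/[πd_o³(1−k⁴)] with k = 0.46, so 1−k⁴ = 0.9552.
d_o³ = 16T/[π τ_allow (1−k⁴)] = 16×5460000/(π×17.61×0.9552) = 1.653×10^6 mm³.
d_o = 118.2 mm.

d_o = 118 mm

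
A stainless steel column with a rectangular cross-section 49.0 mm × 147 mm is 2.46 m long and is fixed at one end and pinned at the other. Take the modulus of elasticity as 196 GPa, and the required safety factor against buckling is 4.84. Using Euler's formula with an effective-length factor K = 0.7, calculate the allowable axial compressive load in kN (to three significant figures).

P_allow = 194 kN

Buckling occurs about the weak axis: I_min = h·b³/12 = 147×49.0³/12 = 1.441×10^6 mm⁴ (b = 49.0 mm is the smaller dimension).
Effective length L_e = KL = 0.7×2.46 m = 1722 mm.
Euler critical load P_cr = π²EI/L_e² = π²×196000×1.441×10^6/1722² = 940200 N.
P_allow = P_cr/n = 940200/4.84 = 194300 N.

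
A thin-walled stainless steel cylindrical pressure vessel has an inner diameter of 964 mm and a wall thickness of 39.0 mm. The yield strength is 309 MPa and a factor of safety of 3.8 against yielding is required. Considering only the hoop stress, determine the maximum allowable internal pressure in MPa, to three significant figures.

σ_allow = 309/3.8 = 81.32 MPa.
σ_h = pD/(2t) → p_allow = 2σ_allow t/D = 2×81.32×39.0/964 = 6.579 MPa.

p_allow = 6.58 MPa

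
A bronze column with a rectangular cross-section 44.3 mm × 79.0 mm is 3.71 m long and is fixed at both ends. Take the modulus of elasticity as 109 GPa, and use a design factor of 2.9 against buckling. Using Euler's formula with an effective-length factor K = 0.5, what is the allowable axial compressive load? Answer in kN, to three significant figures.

P_allow = 61.7 kN

Buckling occurs about the weak axis: I_min = h·b³/12 = 79.0×44.3³/12 = 572300 mm⁴ (b = 44.3 mm is the smaller dimension).
Effective length L_e = KL = 0.5×3.71 m = 1855 mm.
Euler critical load P_cr = π²EI/L_e² = π²×109000×572300/1855² = 178900 N.
P_allow = P_cr/n = 178900/2.9 = 61700 N.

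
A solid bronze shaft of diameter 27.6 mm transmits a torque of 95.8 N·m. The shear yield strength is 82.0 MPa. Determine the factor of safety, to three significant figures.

τ = 16T/(πd³) = 16×95800/(π×27.6³) = 23.21 MPa.
n = τ_limit/τ = 82.0/23.21 = 3.534.

n = 3.53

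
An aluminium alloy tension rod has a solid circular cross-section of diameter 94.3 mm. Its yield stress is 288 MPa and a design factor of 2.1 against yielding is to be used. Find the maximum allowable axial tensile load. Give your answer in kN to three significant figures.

σ_allow = 288/2.1 = 137.1 MPa.
A = πd²/4 = π×94.3²/4 = 6984 mm².
F_allow = σ_allow × A = 137.1×6984 = 957800 N.

F_allow = 958 kN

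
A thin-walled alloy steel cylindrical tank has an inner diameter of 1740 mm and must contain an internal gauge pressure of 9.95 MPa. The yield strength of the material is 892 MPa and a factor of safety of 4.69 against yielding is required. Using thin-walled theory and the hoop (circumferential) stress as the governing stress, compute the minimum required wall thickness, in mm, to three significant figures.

σ_allow = 892/4.69 = 190.2 MPa.
Hoop stress σ_h = pD/(2t), so t = pD/(2σ_allow) = 9.95×1740/(2×190.2) = 45.51 mm.

t = 45.5 mm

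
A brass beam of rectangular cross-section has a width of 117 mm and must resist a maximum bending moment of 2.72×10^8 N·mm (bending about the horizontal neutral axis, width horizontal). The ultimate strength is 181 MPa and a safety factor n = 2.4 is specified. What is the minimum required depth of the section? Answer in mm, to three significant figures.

σ_allow = 181/2.4 = 75.42 MPa.
For a rectangular section σ = 6M/(bh²), so h² = 6M/(b σ_allow) = 6×2.7200×10^8/(117×75.42) = 185000 mm².
h = 430.1 mm.

h = 430 mm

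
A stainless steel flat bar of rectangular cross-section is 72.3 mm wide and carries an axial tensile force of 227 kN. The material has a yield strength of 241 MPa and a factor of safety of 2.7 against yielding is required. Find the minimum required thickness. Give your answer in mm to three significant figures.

t = 35.2 mm

σ_allow = 241/2.7 = 89.26 MPa.
Required area A = F/σ_allow = 227000/89.26 = 2543 mm².
t = A/w = 2543/72.3 = 35.18 mm.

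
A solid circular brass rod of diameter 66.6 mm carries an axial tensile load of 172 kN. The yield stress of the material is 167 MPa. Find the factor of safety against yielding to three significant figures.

n = 3.38

A = πd²/4 = 3484 mm².
σ = F/A = 172000/3484 = 49.37 MPa.
n = 167/49.37 = 3.382.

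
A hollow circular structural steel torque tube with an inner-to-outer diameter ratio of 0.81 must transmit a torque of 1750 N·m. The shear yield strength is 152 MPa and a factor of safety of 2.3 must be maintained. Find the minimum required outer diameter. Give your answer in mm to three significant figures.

τ_allow = 152/2.3 = 66.09 MPa.
For a hollow shaft τ = 16T/[πd_o³(1−k⁴)] with k = 0.81, so 1−k⁴ = 0.5695.
d_o³ = 16T/[π τ_allow (1−k⁴)] = 16×1750000/(π×66.09×0.5695) = 236800 mm³.
d_o = 61.87 mm.

d_o = 61.9 mm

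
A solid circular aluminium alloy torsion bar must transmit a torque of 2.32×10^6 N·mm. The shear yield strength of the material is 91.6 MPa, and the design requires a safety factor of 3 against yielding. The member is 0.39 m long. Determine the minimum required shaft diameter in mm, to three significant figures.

Allowable shear stress τ_allow = 91.6/3 = 30.53 MPa.
For a solid shaft τ = 16T/(πd³), so d³ = 16T/(π τ_allow) = 16×2320000/(π×30.53) = 387000 mm³.
d = (387000)^(1/3) = 72.87 mm.

d = 72.9 mm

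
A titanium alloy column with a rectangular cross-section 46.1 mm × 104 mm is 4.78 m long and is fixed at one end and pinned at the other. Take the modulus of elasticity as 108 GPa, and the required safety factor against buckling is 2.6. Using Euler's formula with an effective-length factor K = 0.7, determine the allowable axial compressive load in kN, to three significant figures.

P_allow = 31.1 kN

Buckling occurs about the weak axis: I_min = h·b³/12 = 104×46.1³/12 = 849100 mm⁴ (b = 46.1 mm is the smaller dimension).
Effective length L_e = KL = 0.7×4.78 m = 3346 mm.
Euler critical load P_cr = π²EI/L_e² = π²×108000×849100/3346² = 80840 N.
P_allow = P_cr/n = 80840/2.6 = 31090 N.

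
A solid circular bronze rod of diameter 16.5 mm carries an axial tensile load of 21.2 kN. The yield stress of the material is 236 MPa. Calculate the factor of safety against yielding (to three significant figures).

A = πd²/4 = 213.8 mm².
σ = F/A = 21200/213.8 = 99.15 MPa.
n = 236/99.15 = 2.380.

n = 2.38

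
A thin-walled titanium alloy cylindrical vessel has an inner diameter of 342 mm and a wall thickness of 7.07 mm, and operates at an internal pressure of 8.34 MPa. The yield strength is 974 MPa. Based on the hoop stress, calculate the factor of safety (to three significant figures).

n = 4.83

σ_h = pD/(2t) = 8.34×342/(2×7.07) = 201.7 MPa.
n = 974/201.7 = 4.829.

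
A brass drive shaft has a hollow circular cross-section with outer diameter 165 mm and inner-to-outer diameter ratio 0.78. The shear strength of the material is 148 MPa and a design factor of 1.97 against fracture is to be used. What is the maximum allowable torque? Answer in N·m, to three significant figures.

T_allow = 41700 N·m

τ_allow = 148/1.97 = 75.13 MPa.
For a hollow shaft T_allow = τ_allow·πd_o³(1−k⁴)/16 with 1−k⁴ = 0.6298, so πd_o³(1−k⁴)/16 = 555500 mm³.
T_allow = 75.13×555500 = 4.174×10^7 N·mm = 41740 N·m.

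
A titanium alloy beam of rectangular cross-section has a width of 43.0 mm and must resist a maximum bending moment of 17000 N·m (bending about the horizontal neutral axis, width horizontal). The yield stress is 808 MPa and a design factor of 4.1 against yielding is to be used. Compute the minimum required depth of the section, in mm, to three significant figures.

h = 110 mm

σ_allow = 808/4.1 = 197.1 MPa.
For a rectangular section σ = 6M/(bh²), so h² = 6M/(b σ_allow) = 6×1.7000×10^7/(43.0×197.1) = 12040 mm².
h = 109.7 mm.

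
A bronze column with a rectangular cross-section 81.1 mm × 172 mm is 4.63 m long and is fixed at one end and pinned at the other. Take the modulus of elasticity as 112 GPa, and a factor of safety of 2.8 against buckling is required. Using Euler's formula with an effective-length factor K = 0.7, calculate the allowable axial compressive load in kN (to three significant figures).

Buckling occurs about the weak axis: I_min = h·b³/12 = 172×81.1³/12 = 7.646×10^6 mm⁴ (b = 81.1 mm is the smaller dimension).
Effective length L_e = KL = 0.7×4.63 m = 3241 mm.
Euler critical load P_cr = π²EI/L_e² = π²×112000×7.646×10^6/3241² = 804600 N.
P_allow = P_cr/n = 804600/2.8 = 287400 N.

P_allow = 287 kN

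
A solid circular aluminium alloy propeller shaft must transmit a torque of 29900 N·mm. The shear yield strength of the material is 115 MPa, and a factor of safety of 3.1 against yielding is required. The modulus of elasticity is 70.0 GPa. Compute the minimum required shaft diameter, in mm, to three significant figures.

d = 16.0 mm

Allowable shear stress τ_allow = 115/3.1 = 37.10 MPa.
For a solid shaft τ = 16T/(πd³), so d³ = 16T/(π τ_allow) = 16×29900/(π×37.10) = 4105 mm³.
d = (4105)^(1/3) = 16.01 mm.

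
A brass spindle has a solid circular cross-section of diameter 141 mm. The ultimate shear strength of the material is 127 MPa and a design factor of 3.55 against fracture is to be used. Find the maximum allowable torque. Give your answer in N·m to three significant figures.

T_allow = 19700 N·m

τ_allow = 127/3.55 = 35.77 MPa.
For a solid shaft T_allow = τ_allow·πd³/16; πd³/16 = π×141³/16 = 550400 mm³.
T_allow = 35.77×550400 = 1.969×10^7 N·mm = 19690 N·m.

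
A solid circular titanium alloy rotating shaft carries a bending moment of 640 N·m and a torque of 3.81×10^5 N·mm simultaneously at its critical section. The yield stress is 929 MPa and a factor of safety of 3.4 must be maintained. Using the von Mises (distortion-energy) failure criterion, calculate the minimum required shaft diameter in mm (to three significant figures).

σ_allow = σ_y/n = 929/3.4 = 273.2 MPa.
For a solid shaft σ_b = 32M/(πd³) and τ = 16T/(πd³), so the von Mises stress is σ' = (16/πd³)·√(4M²+3T²).
√(4M²+3T²) = √(4×(640000)² + 3×(381000)²) = 1.440×10^6 N·mm.
d³ = 16×1.440×10^6/(π×273.2) = 26840 mm³.
d = 29.94 mm.

d = 29.9 mm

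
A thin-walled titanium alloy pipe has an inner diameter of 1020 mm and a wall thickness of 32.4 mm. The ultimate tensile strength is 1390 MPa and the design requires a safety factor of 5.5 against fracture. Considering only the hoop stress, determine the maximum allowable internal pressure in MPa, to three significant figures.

p_allow = 16.1 MPa

σ_allow = 1390/5.5 = 252.7 MPa.
σ_h = pD/(2t) → p_allow = 2σ_allow t/D = 2×252.7×32.4/1020 = 16.06 MPa.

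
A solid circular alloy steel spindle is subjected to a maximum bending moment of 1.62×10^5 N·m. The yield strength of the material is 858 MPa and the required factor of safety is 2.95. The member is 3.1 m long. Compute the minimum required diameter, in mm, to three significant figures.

d = 178 mm

σ_allow = 858/2.95 = 290.8 MPa.
For a solid circular section σ = 32M/(πd³), so d³ = 32M/(π σ_allow) = 32×1.6200×10^8/(π×290.8) = 5.673×10^6 mm³.
d = 178.4 mm.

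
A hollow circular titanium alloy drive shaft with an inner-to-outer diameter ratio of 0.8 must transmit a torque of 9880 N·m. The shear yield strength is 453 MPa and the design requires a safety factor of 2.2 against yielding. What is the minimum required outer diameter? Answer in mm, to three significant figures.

τ_allow = 453/2.2 = 205.9 MPa.
For a hollow shaft τ = 16T/[πd_o³(1−k⁴)] with k = 0.8, so 1−k⁴ = 0.5904.
d_o³ = 16T/[π τ_allow (1−k⁴)] = 16×9880000/(π×205.9×0.5904) = 413900 mm³.
d_o = 74.52 mm.

d_o = 74.5 mm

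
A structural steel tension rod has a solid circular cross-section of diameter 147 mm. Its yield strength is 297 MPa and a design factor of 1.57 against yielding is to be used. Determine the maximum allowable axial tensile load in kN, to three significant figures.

F_allow = 3210 kN

σ_allow = 297/1.57 = 189.2 MPa.
A = πd²/4 = π×147²/4 = 16970 mm².
F_allow = σ_allow × A = 189.2×16970 = 3.211×10^6 N.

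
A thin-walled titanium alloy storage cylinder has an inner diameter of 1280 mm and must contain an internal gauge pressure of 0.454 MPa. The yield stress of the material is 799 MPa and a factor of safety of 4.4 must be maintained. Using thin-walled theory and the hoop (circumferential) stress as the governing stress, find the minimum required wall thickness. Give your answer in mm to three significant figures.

t = 1.60 mm

σ_allow = 799/4.4 = 181.6 MPa.
Hoop stress σ_h = pD/(2t), so t = pD/(2σ_allow) = 0.454×1280/(2×181.6) = 1.600 mm.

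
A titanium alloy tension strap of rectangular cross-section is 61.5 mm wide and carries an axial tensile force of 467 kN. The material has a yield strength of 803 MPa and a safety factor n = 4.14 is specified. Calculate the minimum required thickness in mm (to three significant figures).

σ_allow = 803/4.14 = 194.0 MPa.
Required area A = F/σ_allow = 467000/194.0 = 2408 mm².
t = A/w = 2408/61.5 = 39.15 mm.

t = 39.1 mm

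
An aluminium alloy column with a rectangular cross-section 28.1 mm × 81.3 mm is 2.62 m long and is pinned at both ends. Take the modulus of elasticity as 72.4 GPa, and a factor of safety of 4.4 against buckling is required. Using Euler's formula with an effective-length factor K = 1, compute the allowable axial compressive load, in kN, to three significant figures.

Buckling occurs about the weak axis: I_min = h·b³/12 = 81.3×28.1³/12 = 150300 mm⁴ (b = 28.1 mm is the smaller dimension).
Effective length L_e = KL = 1×2.62 m = 2620 mm.
Euler critical load P_cr = π²EI/L_e² = π²×72400×150300/2620² = 15650 N.
P_allow = P_cr/n = 15650/4.4 = 3556 N.

P_allow = 3.56 kN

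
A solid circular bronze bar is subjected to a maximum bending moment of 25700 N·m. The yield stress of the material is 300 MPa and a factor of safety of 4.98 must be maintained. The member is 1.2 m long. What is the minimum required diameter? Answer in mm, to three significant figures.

σ_allow = 300/4.98 = 60.24 MPa.
For a solid circular section σ = 32M/(πd³), so d³ = 32M/(π σ_allow) = 32×2.5700×10^7/(π×60.24) = 4.346×10^6 mm³.
d = 163.2 mm.

d = 163 mm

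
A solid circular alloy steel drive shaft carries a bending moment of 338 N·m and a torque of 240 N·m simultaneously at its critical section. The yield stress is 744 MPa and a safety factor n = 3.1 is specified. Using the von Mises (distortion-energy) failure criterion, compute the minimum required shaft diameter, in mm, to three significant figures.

σ_allow = σ_y/n = 744/3.1 = 240.0 MPa.
For a solid shaft σ_b = 32M/(πd³) and τ = 16T/(πd³), so the von Mises stress is σ' = (16/πd³)·√(4M²+3T²).
√(4M²+3T²) = √(4×(338000)² + 3×(240000)²) = 793600 N·mm.
d³ = 16×793600/(π×240.0) = 16840 mm³.
d = 25.63 mm.

d = 25.6 mm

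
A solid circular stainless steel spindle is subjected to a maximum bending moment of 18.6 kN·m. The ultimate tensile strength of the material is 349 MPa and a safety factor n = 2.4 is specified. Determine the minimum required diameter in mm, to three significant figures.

d = 109 mm

σ_allow = 349/2.4 = 145.4 MPa.
For a solid circular section σ = 32M/(πd³), so d³ = 32M/(π σ_allow) = 32×1.8600×10^7/(π×145.4) = 1.303×10^6 mm³.
d = 109.2 mm.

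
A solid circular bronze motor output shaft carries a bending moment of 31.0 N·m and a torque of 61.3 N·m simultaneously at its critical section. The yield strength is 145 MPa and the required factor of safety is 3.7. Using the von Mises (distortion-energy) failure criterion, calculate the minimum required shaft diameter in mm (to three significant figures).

σ_allow = σ_y/n = 145/3.7 = 39.19 MPa.
For a solid shaft σ_b = 32M/(πd³) and τ = 16T/(πd³), so the von Mises stress is σ' = (16/πd³)·√(4M²+3T²).
√(4M²+3T²) = √(4×(31000)² + 3×(61300)²) = 123000 N·mm.
d³ = 16×123000/(π×39.19) = 15980 mm³.
d = 25.19 mm.

d = 25.2 mm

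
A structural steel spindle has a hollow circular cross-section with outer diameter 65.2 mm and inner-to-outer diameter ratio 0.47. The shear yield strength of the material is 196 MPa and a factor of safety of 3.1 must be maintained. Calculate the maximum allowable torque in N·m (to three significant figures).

τ_allow = 196/3.1 = 63.23 MPa.
For a hollow shaft T_allow = τ_allow·πd_o³(1−k⁴)/16 with 1−k⁴ = 0.9512, so πd_o³(1−k⁴)/16 = 51770 mm³.
T_allow = 63.23×51770 = 3.273×10^6 N·mm = 3273 N·m.

T_allow = 3270 N·m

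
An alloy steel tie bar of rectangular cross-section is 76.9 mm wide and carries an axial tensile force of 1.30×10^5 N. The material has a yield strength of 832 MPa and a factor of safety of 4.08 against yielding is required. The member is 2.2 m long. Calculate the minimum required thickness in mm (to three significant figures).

t = 8.29 mm

σ_allow = 832/4.08 = 203.9 MPa.
Required area A = F/σ_allow = 130000/203.9 = 637.5 mm².
t = A/w = 637.5/76.9 = 8.290 mm.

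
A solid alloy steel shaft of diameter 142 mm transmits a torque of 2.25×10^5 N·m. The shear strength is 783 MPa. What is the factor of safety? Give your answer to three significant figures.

τ = 16T/(πd³) = 16×2.2500×10^8/(π×142³) = 400.2 MPa.
n = τ_limit/τ = 783/400.2 = 1.956.

n = 1.96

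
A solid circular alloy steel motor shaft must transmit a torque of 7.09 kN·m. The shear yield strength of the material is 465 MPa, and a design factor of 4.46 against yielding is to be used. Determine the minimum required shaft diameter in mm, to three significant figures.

d = 70.2 mm

Allowable shear stress τ_allow = 465/4.46 = 104.3 MPa.
For a solid shaft τ = 16T/(πd³), so d³ = 16T/(π τ_allow) = 16×7090000/(π×104.3) = 346300 mm³.
d = (346300)^(1/3) = 70.23 mm.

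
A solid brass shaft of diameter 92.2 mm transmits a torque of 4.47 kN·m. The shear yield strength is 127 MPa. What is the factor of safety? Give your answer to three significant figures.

n = 4.37

τ = 16T/(πd³) = 16×4470000/(π×92.2³) = 29.05 MPa.
n = τ_limit/τ = 127/29.05 = 4.372.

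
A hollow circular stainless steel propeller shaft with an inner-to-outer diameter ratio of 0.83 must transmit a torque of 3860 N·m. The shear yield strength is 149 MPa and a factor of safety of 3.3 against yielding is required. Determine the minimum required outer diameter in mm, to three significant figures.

τ_allow = 149/3.3 = 45.15 MPa.
For a hollow shaft τ = 16T/[πd_o³(1−k⁴)] with k = 0.83, so 1−k⁴ = 0.5254.
d_o³ = 16T/[π τ_allow (1−k⁴)] = 16×3860000/(π×45.15×0.5254) = 828700 mm³.
d_o = 93.93 mm.

d_o = 93.9 mm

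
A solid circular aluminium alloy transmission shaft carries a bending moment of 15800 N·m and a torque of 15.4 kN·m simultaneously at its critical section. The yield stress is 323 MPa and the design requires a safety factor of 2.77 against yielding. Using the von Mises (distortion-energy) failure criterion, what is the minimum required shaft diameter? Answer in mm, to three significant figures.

σ_allow = σ_y/n = 323/2.77 = 116.6 MPa.
For a solid shaft σ_b = 32M/(πd³) and τ = 16T/(πd³), so the von Mises stress is σ' = (16/πd³)·√(4M²+3T²).
√(4M²+3T²) = √(4×(1.580×10^7)² + 3×(1.540×10^7)²) = 4.135×10^7 N·mm.
d³ = 16×4.135×10^7/(π×116.6) = 1.806×10^6 mm³.
d = 121.8 mm.

d = 122 mm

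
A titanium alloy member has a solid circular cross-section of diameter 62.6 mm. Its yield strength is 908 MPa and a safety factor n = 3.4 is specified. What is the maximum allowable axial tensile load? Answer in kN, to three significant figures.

σ_allow = 908/3.4 = 267.1 MPa.
A = πd²/4 = π×62.6²/4 = 3078 mm².
F_allow = σ_allow × A = 267.1×3078 = 822000 N.

F_allow = 822 kN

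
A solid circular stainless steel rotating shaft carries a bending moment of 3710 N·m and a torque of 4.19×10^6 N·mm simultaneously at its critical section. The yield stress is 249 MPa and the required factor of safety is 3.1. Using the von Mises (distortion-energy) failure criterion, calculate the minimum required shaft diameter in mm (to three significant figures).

d = 87.0 mm

σ_allow = σ_y/n = 249/3.1 = 80.32 MPa.
For a solid shaft σ_b = 32M/(πd³) and τ = 16T/(πd³), so the von Mises stress is σ' = (16/πd³)·√(4M²+3T²).
√(4M²+3T²) = √(4×(3.710×10^6)² + 3×(4.190×10^6)²) = 1.038×10^7 N·mm.
d³ = 16×1.038×10^7/(π×80.32) = 658100 mm³.
d = 86.98 mm.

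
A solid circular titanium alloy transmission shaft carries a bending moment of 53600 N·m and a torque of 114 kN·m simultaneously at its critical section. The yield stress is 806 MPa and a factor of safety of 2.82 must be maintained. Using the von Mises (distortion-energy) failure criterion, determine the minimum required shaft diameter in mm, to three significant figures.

σ_allow = σ_y/n = 806/2.82 = 285.8 MPa.
For a solid shaft σ_b = 32M/(πd³) and τ = 16T/(πd³), so the von Mises stress is σ' = (16/πd³)·√(4M²+3T²).
√(4M²+3T²) = √(4×(5.360×10^7)² + 3×(1.140×10^8)²) = 2.247×10^8 N·mm.
d³ = 16×2.247×10^8/(π×285.8) = 4.004×10^6 mm³.
d = 158.8 mm.

d = 159 mm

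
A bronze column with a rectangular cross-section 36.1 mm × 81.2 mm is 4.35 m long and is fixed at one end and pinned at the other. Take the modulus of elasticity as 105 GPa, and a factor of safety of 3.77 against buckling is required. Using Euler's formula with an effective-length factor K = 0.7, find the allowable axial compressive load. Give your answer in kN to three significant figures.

Buckling occurs about the weak axis: I_min = h·b³/12 = 81.2×36.1³/12 = 318300 mm⁴ (b = 36.1 mm is the smaller dimension).
Effective length L_e = KL = 0.7×4.35 m = 3045 mm.
Euler critical load P_cr = π²EI/L_e² = π²×105000×318300/3045² = 35580 N.
P_allow = P_cr/n = 35580/3.77 = 9438 N.

P_allow = 9.44 kN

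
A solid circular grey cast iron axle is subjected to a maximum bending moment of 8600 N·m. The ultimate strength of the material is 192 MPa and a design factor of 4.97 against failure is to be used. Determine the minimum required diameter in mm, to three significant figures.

σ_allow = 192/4.97 = 38.63 MPa.
For a solid circular section σ = 32M/(πd³), so d³ = 32M/(π σ_allow) = 32×8600000/(π×38.63) = 2.268×10^6 mm³.
d = 131.4 mm.

d = 131 mm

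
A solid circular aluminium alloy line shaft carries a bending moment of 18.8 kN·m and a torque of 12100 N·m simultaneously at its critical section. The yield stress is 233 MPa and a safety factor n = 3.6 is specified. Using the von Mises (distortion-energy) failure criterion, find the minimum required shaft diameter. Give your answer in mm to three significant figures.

d = 150 mm

σ_allow = σ_y/n = 233/3.6 = 64.72 MPa.
For a solid shaft σ_b = 32M/(πd³) and τ = 16T/(πd³), so the von Mises stress is σ' = (16/πd³)·√(4M²+3T²).
√(4M²+3T²) = √(4×(1.880×10^7)² + 3×(1.210×10^7)²) = 4.305×10^7 N·mm.
d³ = 16×4.305×10^7/(π×64.72) = 3.387×10^6 mm³.
d = 150.2 mm.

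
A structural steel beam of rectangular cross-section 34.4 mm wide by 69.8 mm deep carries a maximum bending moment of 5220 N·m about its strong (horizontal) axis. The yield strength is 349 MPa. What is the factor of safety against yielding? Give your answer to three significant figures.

Section modulus S = bh²/6 = 34.4×69.8²/6 = 27930 mm³.
σ = M/S = 5220000/27930 = 186.9 MPa.
n = 349/186.9 = 1.868.

n = 1.87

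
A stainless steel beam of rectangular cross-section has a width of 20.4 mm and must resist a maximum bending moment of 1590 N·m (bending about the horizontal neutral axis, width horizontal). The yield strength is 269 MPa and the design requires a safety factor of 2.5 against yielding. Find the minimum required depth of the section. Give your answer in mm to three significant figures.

h = 65.9 mm

σ_allow = 269/2.5 = 107.6 MPa.
For a rectangular section σ = 6M/(bh²), so h² = 6M/(b σ_allow) = 6×1590000/(20.4×107.6) = 4346 mm².
h = 65.93 mm.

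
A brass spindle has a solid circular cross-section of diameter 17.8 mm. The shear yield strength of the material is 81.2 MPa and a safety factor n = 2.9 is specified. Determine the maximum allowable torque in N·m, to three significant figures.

T_allow = 31.0 N·m

τ_allow = 81.2/2.9 = 28.00 MPa.
For a solid shaft T_allow = τ_allow·πd³/16; πd³/16 = π×17.8³/16 = 1107 mm³.
T_allow = 28.00×1107 = 31010 N·mm = 31.01 N·m.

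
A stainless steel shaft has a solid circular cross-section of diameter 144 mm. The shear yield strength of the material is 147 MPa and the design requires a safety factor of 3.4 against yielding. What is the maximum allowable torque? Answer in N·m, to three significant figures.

T_allow = 25300 N·m

τ_allow = 147/3.4 = 43.24 MPa.
For a solid shaft T_allow = τ_allow·πd³/16; πd³/16 = π×144³/16 = 586300 mm³.
T_allow = 43.24×586300 = 2.535×10^7 N·mm = 25350 N·m.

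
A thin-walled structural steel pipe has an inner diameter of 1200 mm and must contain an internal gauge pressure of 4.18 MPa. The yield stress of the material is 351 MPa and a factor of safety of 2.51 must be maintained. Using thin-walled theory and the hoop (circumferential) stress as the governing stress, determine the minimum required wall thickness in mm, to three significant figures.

σ_allow = 351/2.51 = 139.8 MPa.
Hoop stress σ_h = pD/(2t), so t = pD/(2σ_allow) = 4.18×1200/(2×139.8) = 17.93 mm.

t = 17.9 mm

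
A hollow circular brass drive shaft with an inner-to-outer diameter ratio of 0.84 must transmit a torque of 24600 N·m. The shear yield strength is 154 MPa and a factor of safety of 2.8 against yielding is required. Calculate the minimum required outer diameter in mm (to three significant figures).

d_o = 166 mm

τ_allow = 154/2.8 = 55.00 MPa.
For a hollow shaft τ = 16T/[πd_o³(1−k⁴)] with k = 0.84, so 1−k⁴ = 0.5021.
d_o³ = 16T/[π τ_allow (1−k⁴)] = 16×2.4600×10^7/(π×55.00×0.5021) = 4.537×10^6 mm³.
d_o = 165.5 mm.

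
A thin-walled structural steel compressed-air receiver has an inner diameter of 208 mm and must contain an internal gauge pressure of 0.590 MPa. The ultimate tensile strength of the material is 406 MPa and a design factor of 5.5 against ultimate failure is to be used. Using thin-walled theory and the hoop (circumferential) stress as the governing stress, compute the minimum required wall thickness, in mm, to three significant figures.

t = 0.831 mm

σ_allow = 406/5.5 = 73.82 MPa.
Hoop stress σ_h = pD/(2t), so t = pD/(2σ_allow) = 0.590×208/(2×73.82) = 0.8312 mm.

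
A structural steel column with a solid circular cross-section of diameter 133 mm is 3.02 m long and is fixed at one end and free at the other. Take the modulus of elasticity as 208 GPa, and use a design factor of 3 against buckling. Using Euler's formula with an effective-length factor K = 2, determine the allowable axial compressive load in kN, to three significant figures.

P_allow = 288 kN

I = πd⁴/64 = π×133⁴/64 = 1.536×10^7 mm⁴.
Effective length L_e = KL = 2×3.02 m = 6040 mm.
Euler critical load P_cr = π²EI/L_e² = π²×208000×1.536×10^7/6040² = 864300 N.
P_allow = P_cr/n = 864300/3 = 288100 N.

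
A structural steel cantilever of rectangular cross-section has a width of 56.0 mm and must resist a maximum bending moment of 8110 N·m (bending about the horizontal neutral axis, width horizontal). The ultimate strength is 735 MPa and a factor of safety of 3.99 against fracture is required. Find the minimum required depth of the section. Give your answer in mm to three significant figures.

h = 68.7 mm

σ_allow = 735/3.99 = 184.2 MPa.
For a rectangular section σ = 6M/(bh²), so h² = 6M/(b σ_allow) = 6×8110000/(56.0×184.2) = 4717 mm².
h = 68.68 mm.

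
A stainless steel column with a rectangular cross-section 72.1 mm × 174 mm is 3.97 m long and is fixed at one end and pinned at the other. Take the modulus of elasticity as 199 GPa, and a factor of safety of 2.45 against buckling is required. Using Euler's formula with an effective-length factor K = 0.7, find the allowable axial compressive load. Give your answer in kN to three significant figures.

P_allow = 564 kN

Buckling occurs about the weak axis: I_min = h·b³/12 = 174×72.1³/12 = 5.435×10^6 mm⁴ (b = 72.1 mm is the smaller dimension).
Effective length L_e = KL = 0.7×3.97 m = 2779 mm.
Euler critical load P_cr = π²EI/L_e² = π²×199000×5.435×10^6/2779² = 1.382×10^6 N.
P_allow = P_cr/n = 1.382×10^6/2.45 = 564100 N.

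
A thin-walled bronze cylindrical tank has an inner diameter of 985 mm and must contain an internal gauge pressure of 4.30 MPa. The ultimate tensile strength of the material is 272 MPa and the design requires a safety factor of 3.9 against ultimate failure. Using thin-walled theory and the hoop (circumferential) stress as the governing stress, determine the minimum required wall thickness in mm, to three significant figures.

σ_allow = 272/3.9 = 69.74 MPa.
Hoop stress σ_h = pD/(2t), so t = pD/(2σ_allow) = 4.30×985/(2×69.74) = 30.36 mm.

t = 30.4 mm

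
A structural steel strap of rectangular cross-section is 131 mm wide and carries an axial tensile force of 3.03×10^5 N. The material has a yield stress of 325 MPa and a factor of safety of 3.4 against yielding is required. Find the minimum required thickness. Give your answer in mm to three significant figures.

σ_allow = 325/3.4 = 95.59 MPa.
Required area A = F/σ_allow = 303000/95.59 = 3170 mm².
t = A/w = 3170/131 = 24.20 mm.

t = 24.2 mm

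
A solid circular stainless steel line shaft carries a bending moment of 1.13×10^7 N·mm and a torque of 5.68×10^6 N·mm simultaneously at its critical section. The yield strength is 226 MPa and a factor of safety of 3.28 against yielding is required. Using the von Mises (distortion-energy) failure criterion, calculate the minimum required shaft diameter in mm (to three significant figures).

d = 122 mm

σ_allow = σ_y/n = 226/3.28 = 68.90 MPa.
For a solid shaft σ_b = 32M/(πd³) and τ = 16T/(πd³), so the von Mises stress is σ' = (16/πd³)·√(4M²+3T²).
√(4M²+3T²) = √(4×(1.130×10^7)² + 3×(5.680×10^6)²) = 2.465×10^7 N·mm.
d³ = 16×2.465×10^7/(π×68.90) = 1.822×10^6 mm³.
d = 122.1 mm.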